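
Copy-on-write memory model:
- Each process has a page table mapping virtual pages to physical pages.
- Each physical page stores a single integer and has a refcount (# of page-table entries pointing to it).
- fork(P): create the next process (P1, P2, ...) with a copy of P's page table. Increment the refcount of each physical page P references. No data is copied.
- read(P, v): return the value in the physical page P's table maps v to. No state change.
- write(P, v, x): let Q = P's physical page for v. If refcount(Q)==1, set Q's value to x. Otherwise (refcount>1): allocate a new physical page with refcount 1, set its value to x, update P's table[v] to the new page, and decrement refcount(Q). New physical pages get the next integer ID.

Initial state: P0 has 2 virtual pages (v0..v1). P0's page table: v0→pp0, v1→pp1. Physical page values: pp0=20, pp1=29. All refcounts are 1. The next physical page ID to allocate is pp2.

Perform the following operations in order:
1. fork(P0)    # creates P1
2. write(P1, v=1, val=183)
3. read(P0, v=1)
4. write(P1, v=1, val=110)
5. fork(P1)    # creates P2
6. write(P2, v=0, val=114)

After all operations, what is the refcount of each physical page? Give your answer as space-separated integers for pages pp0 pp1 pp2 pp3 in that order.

Op 1: fork(P0) -> P1. 2 ppages; refcounts: pp0:2 pp1:2
Op 2: write(P1, v1, 183). refcount(pp1)=2>1 -> COPY to pp2. 3 ppages; refcounts: pp0:2 pp1:1 pp2:1
Op 3: read(P0, v1) -> 29. No state change.
Op 4: write(P1, v1, 110). refcount(pp2)=1 -> write in place. 3 ppages; refcounts: pp0:2 pp1:1 pp2:1
Op 5: fork(P1) -> P2. 3 ppages; refcounts: pp0:3 pp1:1 pp2:2
Op 6: write(P2, v0, 114). refcount(pp0)=3>1 -> COPY to pp3. 4 ppages; refcounts: pp0:2 pp1:1 pp2:2 pp3:1

Answer: 2 1 2 1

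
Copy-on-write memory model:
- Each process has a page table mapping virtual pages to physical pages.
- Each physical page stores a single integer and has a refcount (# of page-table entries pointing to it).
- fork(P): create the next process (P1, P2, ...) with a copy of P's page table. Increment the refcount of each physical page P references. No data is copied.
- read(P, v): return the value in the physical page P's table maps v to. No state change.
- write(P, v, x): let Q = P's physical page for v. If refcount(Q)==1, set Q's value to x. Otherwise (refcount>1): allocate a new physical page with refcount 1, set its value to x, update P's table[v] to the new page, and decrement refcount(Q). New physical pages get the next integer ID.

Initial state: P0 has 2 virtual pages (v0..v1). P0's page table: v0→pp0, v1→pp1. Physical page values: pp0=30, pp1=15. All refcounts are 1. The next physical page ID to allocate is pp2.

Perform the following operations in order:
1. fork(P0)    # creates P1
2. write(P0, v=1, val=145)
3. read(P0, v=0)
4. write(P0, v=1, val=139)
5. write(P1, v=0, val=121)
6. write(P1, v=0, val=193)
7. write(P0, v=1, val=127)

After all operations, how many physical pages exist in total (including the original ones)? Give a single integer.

Answer: 4

Derivation:
Op 1: fork(P0) -> P1. 2 ppages; refcounts: pp0:2 pp1:2
Op 2: write(P0, v1, 145). refcount(pp1)=2>1 -> COPY to pp2. 3 ppages; refcounts: pp0:2 pp1:1 pp2:1
Op 3: read(P0, v0) -> 30. No state change.
Op 4: write(P0, v1, 139). refcount(pp2)=1 -> write in place. 3 ppages; refcounts: pp0:2 pp1:1 pp2:1
Op 5: write(P1, v0, 121). refcount(pp0)=2>1 -> COPY to pp3. 4 ppages; refcounts: pp0:1 pp1:1 pp2:1 pp3:1
Op 6: write(P1, v0, 193). refcount(pp3)=1 -> write in place. 4 ppages; refcounts: pp0:1 pp1:1 pp2:1 pp3:1
Op 7: write(P0, v1, 127). refcount(pp2)=1 -> write in place. 4 ppages; refcounts: pp0:1 pp1:1 pp2:1 pp3:1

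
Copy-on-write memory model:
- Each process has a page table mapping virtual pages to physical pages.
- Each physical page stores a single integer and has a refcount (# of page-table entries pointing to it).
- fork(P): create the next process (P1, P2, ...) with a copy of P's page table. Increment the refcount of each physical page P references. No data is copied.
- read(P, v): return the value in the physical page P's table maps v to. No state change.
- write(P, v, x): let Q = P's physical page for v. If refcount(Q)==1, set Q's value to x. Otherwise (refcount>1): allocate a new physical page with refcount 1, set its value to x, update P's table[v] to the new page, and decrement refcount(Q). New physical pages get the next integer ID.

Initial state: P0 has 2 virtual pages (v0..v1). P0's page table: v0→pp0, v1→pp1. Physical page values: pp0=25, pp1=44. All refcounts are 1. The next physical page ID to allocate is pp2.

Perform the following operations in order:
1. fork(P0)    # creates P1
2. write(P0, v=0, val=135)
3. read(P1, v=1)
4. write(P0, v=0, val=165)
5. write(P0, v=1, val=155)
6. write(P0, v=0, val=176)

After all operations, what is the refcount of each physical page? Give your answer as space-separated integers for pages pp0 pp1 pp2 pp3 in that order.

Op 1: fork(P0) -> P1. 2 ppages; refcounts: pp0:2 pp1:2
Op 2: write(P0, v0, 135). refcount(pp0)=2>1 -> COPY to pp2. 3 ppages; refcounts: pp0:1 pp1:2 pp2:1
Op 3: read(P1, v1) -> 44. No state change.
Op 4: write(P0, v0, 165). refcount(pp2)=1 -> write in place. 3 ppages; refcounts: pp0:1 pp1:2 pp2:1
Op 5: write(P0, v1, 155). refcount(pp1)=2>1 -> COPY to pp3. 4 ppages; refcounts: pp0:1 pp1:1 pp2:1 pp3:1
Op 6: write(P0, v0, 176). refcount(pp2)=1 -> write in place. 4 ppages; refcounts: pp0:1 pp1:1 pp2:1 pp3:1

Answer: 1 1 1 1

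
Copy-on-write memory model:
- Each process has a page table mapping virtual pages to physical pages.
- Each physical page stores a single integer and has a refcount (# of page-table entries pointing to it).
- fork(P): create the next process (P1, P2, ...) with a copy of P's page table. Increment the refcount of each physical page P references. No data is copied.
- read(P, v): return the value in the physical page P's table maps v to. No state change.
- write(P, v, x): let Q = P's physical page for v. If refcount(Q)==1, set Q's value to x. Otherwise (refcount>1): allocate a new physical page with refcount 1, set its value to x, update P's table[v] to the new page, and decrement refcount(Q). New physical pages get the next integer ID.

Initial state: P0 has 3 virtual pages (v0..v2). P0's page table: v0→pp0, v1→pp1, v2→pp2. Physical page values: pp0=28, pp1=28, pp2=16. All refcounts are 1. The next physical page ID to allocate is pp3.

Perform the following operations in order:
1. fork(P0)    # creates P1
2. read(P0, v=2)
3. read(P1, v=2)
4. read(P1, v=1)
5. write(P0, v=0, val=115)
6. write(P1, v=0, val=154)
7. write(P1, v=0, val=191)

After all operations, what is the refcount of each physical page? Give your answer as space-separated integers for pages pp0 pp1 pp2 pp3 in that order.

Op 1: fork(P0) -> P1. 3 ppages; refcounts: pp0:2 pp1:2 pp2:2
Op 2: read(P0, v2) -> 16. No state change.
Op 3: read(P1, v2) -> 16. No state change.
Op 4: read(P1, v1) -> 28. No state change.
Op 5: write(P0, v0, 115). refcount(pp0)=2>1 -> COPY to pp3. 4 ppages; refcounts: pp0:1 pp1:2 pp2:2 pp3:1
Op 6: write(P1, v0, 154). refcount(pp0)=1 -> write in place. 4 ppages; refcounts: pp0:1 pp1:2 pp2:2 pp3:1
Op 7: write(P1, v0, 191). refcount(pp0)=1 -> write in place. 4 ppages; refcounts: pp0:1 pp1:2 pp2:2 pp3:1

Answer: 1 2 2 1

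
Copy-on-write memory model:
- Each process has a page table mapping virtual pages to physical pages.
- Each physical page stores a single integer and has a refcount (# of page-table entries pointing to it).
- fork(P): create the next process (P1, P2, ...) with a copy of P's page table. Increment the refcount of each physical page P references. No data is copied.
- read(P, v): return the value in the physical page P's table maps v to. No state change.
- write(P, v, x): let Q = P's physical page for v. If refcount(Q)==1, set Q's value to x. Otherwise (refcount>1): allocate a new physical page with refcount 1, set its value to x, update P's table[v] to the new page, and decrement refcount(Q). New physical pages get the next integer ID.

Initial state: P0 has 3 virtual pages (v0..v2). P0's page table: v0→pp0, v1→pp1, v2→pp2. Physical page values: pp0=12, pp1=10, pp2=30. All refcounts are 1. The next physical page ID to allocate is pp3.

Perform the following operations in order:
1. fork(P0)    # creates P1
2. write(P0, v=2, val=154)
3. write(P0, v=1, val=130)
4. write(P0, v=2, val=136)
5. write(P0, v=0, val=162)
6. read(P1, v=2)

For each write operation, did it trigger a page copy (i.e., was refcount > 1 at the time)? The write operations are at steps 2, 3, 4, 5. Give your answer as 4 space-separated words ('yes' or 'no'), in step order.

Op 1: fork(P0) -> P1. 3 ppages; refcounts: pp0:2 pp1:2 pp2:2
Op 2: write(P0, v2, 154). refcount(pp2)=2>1 -> COPY to pp3. 4 ppages; refcounts: pp0:2 pp1:2 pp2:1 pp3:1
Op 3: write(P0, v1, 130). refcount(pp1)=2>1 -> COPY to pp4. 5 ppages; refcounts: pp0:2 pp1:1 pp2:1 pp3:1 pp4:1
Op 4: write(P0, v2, 136). refcount(pp3)=1 -> write in place. 5 ppages; refcounts: pp0:2 pp1:1 pp2:1 pp3:1 pp4:1
Op 5: write(P0, v0, 162). refcount(pp0)=2>1 -> COPY to pp5. 6 ppages; refcounts: pp0:1 pp1:1 pp2:1 pp3:1 pp4:1 pp5:1
Op 6: read(P1, v2) -> 30. No state change.

yes yes no yes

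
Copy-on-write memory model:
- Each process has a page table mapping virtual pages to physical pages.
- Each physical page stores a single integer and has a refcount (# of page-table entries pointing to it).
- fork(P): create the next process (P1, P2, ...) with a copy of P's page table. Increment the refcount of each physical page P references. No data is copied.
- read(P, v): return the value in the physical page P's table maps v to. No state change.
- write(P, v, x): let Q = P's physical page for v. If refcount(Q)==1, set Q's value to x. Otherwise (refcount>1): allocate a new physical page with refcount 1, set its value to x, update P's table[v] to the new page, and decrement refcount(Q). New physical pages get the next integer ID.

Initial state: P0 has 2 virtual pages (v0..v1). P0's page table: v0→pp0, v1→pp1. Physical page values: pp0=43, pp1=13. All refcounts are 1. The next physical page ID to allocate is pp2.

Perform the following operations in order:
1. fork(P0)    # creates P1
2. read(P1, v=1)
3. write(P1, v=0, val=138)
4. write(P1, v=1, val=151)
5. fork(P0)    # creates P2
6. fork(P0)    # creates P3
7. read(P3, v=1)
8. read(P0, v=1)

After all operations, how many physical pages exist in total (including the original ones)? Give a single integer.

Op 1: fork(P0) -> P1. 2 ppages; refcounts: pp0:2 pp1:2
Op 2: read(P1, v1) -> 13. No state change.
Op 3: write(P1, v0, 138). refcount(pp0)=2>1 -> COPY to pp2. 3 ppages; refcounts: pp0:1 pp1:2 pp2:1
Op 4: write(P1, v1, 151). refcount(pp1)=2>1 -> COPY to pp3. 4 ppages; refcounts: pp0:1 pp1:1 pp2:1 pp3:1
Op 5: fork(P0) -> P2. 4 ppages; refcounts: pp0:2 pp1:2 pp2:1 pp3:1
Op 6: fork(P0) -> P3. 4 ppages; refcounts: pp0:3 pp1:3 pp2:1 pp3:1
Op 7: read(P3, v1) -> 13. No state change.
Op 8: read(P0, v1) -> 13. No state change.

Answer: 4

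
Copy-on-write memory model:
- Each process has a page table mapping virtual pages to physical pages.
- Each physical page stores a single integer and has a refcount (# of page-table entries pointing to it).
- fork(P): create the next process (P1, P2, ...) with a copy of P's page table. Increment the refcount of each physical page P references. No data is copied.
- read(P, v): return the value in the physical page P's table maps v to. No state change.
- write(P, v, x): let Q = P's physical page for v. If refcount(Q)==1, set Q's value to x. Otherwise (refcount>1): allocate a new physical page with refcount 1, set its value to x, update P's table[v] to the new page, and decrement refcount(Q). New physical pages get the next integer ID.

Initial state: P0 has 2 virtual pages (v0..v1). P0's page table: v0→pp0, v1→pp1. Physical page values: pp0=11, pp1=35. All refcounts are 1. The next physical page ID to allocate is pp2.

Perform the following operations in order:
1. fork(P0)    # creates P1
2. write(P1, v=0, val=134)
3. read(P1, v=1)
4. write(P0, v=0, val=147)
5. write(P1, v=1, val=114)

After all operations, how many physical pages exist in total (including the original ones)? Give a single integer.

Answer: 4

Derivation:
Op 1: fork(P0) -> P1. 2 ppages; refcounts: pp0:2 pp1:2
Op 2: write(P1, v0, 134). refcount(pp0)=2>1 -> COPY to pp2. 3 ppages; refcounts: pp0:1 pp1:2 pp2:1
Op 3: read(P1, v1) -> 35. No state change.
Op 4: write(P0, v0, 147). refcount(pp0)=1 -> write in place. 3 ppages; refcounts: pp0:1 pp1:2 pp2:1
Op 5: write(P1, v1, 114). refcount(pp1)=2>1 -> COPY to pp3. 4 ppages; refcounts: pp0:1 pp1:1 pp2:1 pp3:1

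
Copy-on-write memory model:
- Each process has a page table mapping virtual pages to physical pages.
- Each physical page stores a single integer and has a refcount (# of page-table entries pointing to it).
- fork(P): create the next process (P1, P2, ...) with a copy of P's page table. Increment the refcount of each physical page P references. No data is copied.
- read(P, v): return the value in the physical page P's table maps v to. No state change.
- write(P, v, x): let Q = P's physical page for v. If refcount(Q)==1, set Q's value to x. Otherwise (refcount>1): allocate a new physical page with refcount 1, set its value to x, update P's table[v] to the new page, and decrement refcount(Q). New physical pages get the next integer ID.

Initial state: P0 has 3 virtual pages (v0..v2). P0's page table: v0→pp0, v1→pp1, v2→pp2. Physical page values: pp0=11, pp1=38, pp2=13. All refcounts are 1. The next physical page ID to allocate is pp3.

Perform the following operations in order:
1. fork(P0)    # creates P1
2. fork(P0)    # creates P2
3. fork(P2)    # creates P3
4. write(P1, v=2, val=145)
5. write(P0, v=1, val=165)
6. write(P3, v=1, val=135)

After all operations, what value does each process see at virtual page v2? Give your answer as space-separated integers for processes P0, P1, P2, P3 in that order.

Op 1: fork(P0) -> P1. 3 ppages; refcounts: pp0:2 pp1:2 pp2:2
Op 2: fork(P0) -> P2. 3 ppages; refcounts: pp0:3 pp1:3 pp2:3
Op 3: fork(P2) -> P3. 3 ppages; refcounts: pp0:4 pp1:4 pp2:4
Op 4: write(P1, v2, 145). refcount(pp2)=4>1 -> COPY to pp3. 4 ppages; refcounts: pp0:4 pp1:4 pp2:3 pp3:1
Op 5: write(P0, v1, 165). refcount(pp1)=4>1 -> COPY to pp4. 5 ppages; refcounts: pp0:4 pp1:3 pp2:3 pp3:1 pp4:1
Op 6: write(P3, v1, 135). refcount(pp1)=3>1 -> COPY to pp5. 6 ppages; refcounts: pp0:4 pp1:2 pp2:3 pp3:1 pp4:1 pp5:1
P0: v2 -> pp2 = 13
P1: v2 -> pp3 = 145
P2: v2 -> pp2 = 13
P3: v2 -> pp2 = 13

Answer: 13 145 13 13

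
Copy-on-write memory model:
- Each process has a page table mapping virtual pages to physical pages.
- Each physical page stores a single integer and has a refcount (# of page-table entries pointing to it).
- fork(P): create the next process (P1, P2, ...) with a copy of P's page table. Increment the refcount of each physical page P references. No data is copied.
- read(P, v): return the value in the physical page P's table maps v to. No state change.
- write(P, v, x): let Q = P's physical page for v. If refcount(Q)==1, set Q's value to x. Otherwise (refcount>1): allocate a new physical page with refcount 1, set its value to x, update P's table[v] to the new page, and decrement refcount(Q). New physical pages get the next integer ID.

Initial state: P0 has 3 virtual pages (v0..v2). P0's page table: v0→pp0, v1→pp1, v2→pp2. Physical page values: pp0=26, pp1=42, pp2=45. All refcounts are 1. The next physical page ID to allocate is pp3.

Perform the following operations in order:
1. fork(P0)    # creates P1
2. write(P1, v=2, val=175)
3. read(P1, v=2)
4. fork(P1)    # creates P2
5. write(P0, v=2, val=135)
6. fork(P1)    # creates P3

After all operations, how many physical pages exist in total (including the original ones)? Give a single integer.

Answer: 4

Derivation:
Op 1: fork(P0) -> P1. 3 ppages; refcounts: pp0:2 pp1:2 pp2:2
Op 2: write(P1, v2, 175). refcount(pp2)=2>1 -> COPY to pp3. 4 ppages; refcounts: pp0:2 pp1:2 pp2:1 pp3:1
Op 3: read(P1, v2) -> 175. No state change.
Op 4: fork(P1) -> P2. 4 ppages; refcounts: pp0:3 pp1:3 pp2:1 pp3:2
Op 5: write(P0, v2, 135). refcount(pp2)=1 -> write in place. 4 ppages; refcounts: pp0:3 pp1:3 pp2:1 pp3:2
Op 6: fork(P1) -> P3. 4 ppages; refcounts: pp0:4 pp1:4 pp2:1 pp3:3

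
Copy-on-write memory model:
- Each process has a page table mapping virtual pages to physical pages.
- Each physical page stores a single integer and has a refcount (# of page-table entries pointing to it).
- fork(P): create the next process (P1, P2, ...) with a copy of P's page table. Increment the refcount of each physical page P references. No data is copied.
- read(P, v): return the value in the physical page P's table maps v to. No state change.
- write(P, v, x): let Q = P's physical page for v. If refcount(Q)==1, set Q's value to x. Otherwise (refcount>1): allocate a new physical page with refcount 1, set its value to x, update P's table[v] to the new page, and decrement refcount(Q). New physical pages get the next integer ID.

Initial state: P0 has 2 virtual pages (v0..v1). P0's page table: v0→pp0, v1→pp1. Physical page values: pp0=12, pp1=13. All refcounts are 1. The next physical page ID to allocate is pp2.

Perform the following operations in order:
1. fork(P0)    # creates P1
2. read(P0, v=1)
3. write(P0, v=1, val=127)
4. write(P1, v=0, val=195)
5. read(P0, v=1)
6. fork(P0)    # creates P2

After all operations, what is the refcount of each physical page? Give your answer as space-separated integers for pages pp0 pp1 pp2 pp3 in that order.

Answer: 2 1 2 1

Derivation:
Op 1: fork(P0) -> P1. 2 ppages; refcounts: pp0:2 pp1:2
Op 2: read(P0, v1) -> 13. No state change.
Op 3: write(P0, v1, 127). refcount(pp1)=2>1 -> COPY to pp2. 3 ppages; refcounts: pp0:2 pp1:1 pp2:1
Op 4: write(P1, v0, 195). refcount(pp0)=2>1 -> COPY to pp3. 4 ppages; refcounts: pp0:1 pp1:1 pp2:1 pp3:1
Op 5: read(P0, v1) -> 127. No state change.
Op 6: fork(P0) -> P2. 4 ppages; refcounts: pp0:2 pp1:1 pp2:2 pp3:1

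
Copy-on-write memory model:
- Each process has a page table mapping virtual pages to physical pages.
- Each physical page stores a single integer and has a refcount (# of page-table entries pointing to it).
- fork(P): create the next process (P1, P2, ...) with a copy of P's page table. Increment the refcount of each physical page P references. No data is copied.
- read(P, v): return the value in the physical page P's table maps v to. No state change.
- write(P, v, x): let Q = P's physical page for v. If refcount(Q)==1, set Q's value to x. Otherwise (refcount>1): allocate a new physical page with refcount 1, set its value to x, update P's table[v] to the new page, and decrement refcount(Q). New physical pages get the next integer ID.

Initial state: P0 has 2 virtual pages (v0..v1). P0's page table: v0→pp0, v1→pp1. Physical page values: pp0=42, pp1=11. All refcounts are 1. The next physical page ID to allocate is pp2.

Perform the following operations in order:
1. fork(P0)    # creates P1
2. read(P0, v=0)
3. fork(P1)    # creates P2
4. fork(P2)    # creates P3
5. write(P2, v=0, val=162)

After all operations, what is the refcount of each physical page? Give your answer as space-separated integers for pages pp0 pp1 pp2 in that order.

Op 1: fork(P0) -> P1. 2 ppages; refcounts: pp0:2 pp1:2
Op 2: read(P0, v0) -> 42. No state change.
Op 3: fork(P1) -> P2. 2 ppages; refcounts: pp0:3 pp1:3
Op 4: fork(P2) -> P3. 2 ppages; refcounts: pp0:4 pp1:4
Op 5: write(P2, v0, 162). refcount(pp0)=4>1 -> COPY to pp2. 3 ppages; refcounts: pp0:3 pp1:4 pp2:1

Answer: 3 4 1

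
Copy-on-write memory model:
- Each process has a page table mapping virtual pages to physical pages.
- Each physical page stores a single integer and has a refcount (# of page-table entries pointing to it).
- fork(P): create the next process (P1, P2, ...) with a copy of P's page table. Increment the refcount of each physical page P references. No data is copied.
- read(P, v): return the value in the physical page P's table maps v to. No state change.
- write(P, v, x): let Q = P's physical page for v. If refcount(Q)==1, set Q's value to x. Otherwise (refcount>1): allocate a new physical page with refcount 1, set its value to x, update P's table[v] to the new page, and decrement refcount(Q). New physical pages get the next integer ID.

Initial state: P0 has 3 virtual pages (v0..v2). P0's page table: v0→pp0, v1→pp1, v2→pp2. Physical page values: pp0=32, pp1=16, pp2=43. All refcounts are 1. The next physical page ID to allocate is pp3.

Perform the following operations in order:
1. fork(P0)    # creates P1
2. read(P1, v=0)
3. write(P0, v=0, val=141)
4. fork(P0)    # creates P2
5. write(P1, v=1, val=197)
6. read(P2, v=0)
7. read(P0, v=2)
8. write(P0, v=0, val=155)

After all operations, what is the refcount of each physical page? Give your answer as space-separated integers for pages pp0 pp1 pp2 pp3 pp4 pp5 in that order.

Answer: 1 2 3 1 1 1

Derivation:
Op 1: fork(P0) -> P1. 3 ppages; refcounts: pp0:2 pp1:2 pp2:2
Op 2: read(P1, v0) -> 32. No state change.
Op 3: write(P0, v0, 141). refcount(pp0)=2>1 -> COPY to pp3. 4 ppages; refcounts: pp0:1 pp1:2 pp2:2 pp3:1
Op 4: fork(P0) -> P2. 4 ppages; refcounts: pp0:1 pp1:3 pp2:3 pp3:2
Op 5: write(P1, v1, 197). refcount(pp1)=3>1 -> COPY to pp4. 5 ppages; refcounts: pp0:1 pp1:2 pp2:3 pp3:2 pp4:1
Op 6: read(P2, v0) -> 141. No state change.
Op 7: read(P0, v2) -> 43. No state change.
Op 8: write(P0, v0, 155). refcount(pp3)=2>1 -> COPY to pp5. 6 ppages; refcounts: pp0:1 pp1:2 pp2:3 pp3:1 pp4:1 pp5:1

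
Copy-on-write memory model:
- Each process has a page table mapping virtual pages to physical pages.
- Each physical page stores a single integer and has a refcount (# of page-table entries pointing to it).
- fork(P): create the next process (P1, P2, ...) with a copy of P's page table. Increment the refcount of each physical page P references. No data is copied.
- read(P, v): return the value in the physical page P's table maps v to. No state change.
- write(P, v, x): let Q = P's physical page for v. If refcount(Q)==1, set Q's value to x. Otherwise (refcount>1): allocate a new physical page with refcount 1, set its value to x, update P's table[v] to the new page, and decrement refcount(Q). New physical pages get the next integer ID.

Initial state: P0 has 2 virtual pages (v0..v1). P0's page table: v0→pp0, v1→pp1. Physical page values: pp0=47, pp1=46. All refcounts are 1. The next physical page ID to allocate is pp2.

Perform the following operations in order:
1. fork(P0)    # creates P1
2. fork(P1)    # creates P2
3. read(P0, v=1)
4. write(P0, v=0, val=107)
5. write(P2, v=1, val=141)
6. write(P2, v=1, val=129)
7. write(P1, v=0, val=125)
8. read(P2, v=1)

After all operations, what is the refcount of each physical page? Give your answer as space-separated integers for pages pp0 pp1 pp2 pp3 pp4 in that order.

Op 1: fork(P0) -> P1. 2 ppages; refcounts: pp0:2 pp1:2
Op 2: fork(P1) -> P2. 2 ppages; refcounts: pp0:3 pp1:3
Op 3: read(P0, v1) -> 46. No state change.
Op 4: write(P0, v0, 107). refcount(pp0)=3>1 -> COPY to pp2. 3 ppages; refcounts: pp0:2 pp1:3 pp2:1
Op 5: write(P2, v1, 141). refcount(pp1)=3>1 -> COPY to pp3. 4 ppages; refcounts: pp0:2 pp1:2 pp2:1 pp3:1
Op 6: write(P2, v1, 129). refcount(pp3)=1 -> write in place. 4 ppages; refcounts: pp0:2 pp1:2 pp2:1 pp3:1
Op 7: write(P1, v0, 125). refcount(pp0)=2>1 -> COPY to pp4. 5 ppages; refcounts: pp0:1 pp1:2 pp2:1 pp3:1 pp4:1
Op 8: read(P2, v1) -> 129. No state change.

Answer: 1 2 1 1 1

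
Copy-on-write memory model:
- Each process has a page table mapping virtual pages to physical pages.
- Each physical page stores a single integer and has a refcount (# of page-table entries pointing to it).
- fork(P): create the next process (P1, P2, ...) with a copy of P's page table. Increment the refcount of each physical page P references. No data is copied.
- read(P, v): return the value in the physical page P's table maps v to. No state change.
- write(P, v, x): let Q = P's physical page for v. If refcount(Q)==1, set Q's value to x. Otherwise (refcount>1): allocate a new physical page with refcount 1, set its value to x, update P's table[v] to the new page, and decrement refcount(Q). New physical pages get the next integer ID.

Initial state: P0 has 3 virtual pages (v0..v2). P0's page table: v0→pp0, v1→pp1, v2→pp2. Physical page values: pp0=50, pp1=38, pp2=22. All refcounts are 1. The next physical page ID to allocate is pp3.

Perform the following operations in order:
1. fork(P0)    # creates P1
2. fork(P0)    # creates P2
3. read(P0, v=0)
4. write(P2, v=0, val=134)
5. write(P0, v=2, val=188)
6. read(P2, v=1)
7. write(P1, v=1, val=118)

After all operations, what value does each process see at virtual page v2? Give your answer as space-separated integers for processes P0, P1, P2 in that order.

Answer: 188 22 22

Derivation:
Op 1: fork(P0) -> P1. 3 ppages; refcounts: pp0:2 pp1:2 pp2:2
Op 2: fork(P0) -> P2. 3 ppages; refcounts: pp0:3 pp1:3 pp2:3
Op 3: read(P0, v0) -> 50. No state change.
Op 4: write(P2, v0, 134). refcount(pp0)=3>1 -> COPY to pp3. 4 ppages; refcounts: pp0:2 pp1:3 pp2:3 pp3:1
Op 5: write(P0, v2, 188). refcount(pp2)=3>1 -> COPY to pp4. 5 ppages; refcounts: pp0:2 pp1:3 pp2:2 pp3:1 pp4:1
Op 6: read(P2, v1) -> 38. No state change.
Op 7: write(P1, v1, 118). refcount(pp1)=3>1 -> COPY to pp5. 6 ppages; refcounts: pp0:2 pp1:2 pp2:2 pp3:1 pp4:1 pp5:1
P0: v2 -> pp4 = 188
P1: v2 -> pp2 = 22
P2: v2 -> pp2 = 22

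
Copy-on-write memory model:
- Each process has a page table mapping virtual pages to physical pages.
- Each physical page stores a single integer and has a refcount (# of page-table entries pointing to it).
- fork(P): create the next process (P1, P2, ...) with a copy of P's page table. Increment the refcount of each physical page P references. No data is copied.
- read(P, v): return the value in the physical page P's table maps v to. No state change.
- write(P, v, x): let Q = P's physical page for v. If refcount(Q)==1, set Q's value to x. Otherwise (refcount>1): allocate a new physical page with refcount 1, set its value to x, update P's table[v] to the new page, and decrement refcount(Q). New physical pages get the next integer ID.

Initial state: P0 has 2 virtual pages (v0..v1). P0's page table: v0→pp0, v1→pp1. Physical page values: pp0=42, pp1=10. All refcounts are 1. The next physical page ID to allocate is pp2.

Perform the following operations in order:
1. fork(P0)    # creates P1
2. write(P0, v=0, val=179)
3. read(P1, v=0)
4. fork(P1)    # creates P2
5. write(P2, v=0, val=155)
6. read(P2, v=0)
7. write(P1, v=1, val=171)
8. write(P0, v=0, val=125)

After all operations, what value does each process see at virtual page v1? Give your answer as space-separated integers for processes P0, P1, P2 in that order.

Op 1: fork(P0) -> P1. 2 ppages; refcounts: pp0:2 pp1:2
Op 2: write(P0, v0, 179). refcount(pp0)=2>1 -> COPY to pp2. 3 ppages; refcounts: pp0:1 pp1:2 pp2:1
Op 3: read(P1, v0) -> 42. No state change.
Op 4: fork(P1) -> P2. 3 ppages; refcounts: pp0:2 pp1:3 pp2:1
Op 5: write(P2, v0, 155). refcount(pp0)=2>1 -> COPY to pp3. 4 ppages; refcounts: pp0:1 pp1:3 pp2:1 pp3:1
Op 6: read(P2, v0) -> 155. No state change.
Op 7: write(P1, v1, 171). refcount(pp1)=3>1 -> COPY to pp4. 5 ppages; refcounts: pp0:1 pp1:2 pp2:1 pp3:1 pp4:1
Op 8: write(P0, v0, 125). refcount(pp2)=1 -> write in place. 5 ppages; refcounts: pp0:1 pp1:2 pp2:1 pp3:1 pp4:1
P0: v1 -> pp1 = 10
P1: v1 -> pp4 = 171
P2: v1 -> pp1 = 10

Answer: 10 171 10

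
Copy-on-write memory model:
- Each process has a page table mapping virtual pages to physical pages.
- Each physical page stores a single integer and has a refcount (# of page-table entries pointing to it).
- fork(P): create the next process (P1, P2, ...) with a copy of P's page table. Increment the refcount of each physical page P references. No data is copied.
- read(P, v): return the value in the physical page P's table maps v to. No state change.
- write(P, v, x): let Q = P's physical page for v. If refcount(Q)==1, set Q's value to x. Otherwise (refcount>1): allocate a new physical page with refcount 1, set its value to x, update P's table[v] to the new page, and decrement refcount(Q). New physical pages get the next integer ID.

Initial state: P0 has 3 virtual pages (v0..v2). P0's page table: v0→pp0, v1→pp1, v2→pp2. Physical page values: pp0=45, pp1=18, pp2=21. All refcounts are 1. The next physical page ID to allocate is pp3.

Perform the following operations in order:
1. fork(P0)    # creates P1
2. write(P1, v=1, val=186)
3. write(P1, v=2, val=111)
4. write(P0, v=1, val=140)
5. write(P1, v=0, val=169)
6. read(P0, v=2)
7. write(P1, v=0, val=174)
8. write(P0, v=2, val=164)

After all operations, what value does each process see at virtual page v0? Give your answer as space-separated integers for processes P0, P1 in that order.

Op 1: fork(P0) -> P1. 3 ppages; refcounts: pp0:2 pp1:2 pp2:2
Op 2: write(P1, v1, 186). refcount(pp1)=2>1 -> COPY to pp3. 4 ppages; refcounts: pp0:2 pp1:1 pp2:2 pp3:1
Op 3: write(P1, v2, 111). refcount(pp2)=2>1 -> COPY to pp4. 5 ppages; refcounts: pp0:2 pp1:1 pp2:1 pp3:1 pp4:1
Op 4: write(P0, v1, 140). refcount(pp1)=1 -> write in place. 5 ppages; refcounts: pp0:2 pp1:1 pp2:1 pp3:1 pp4:1
Op 5: write(P1, v0, 169). refcount(pp0)=2>1 -> COPY to pp5. 6 ppages; refcounts: pp0:1 pp1:1 pp2:1 pp3:1 pp4:1 pp5:1
Op 6: read(P0, v2) -> 21. No state change.
Op 7: write(P1, v0, 174). refcount(pp5)=1 -> write in place. 6 ppages; refcounts: pp0:1 pp1:1 pp2:1 pp3:1 pp4:1 pp5:1
Op 8: write(P0, v2, 164). refcount(pp2)=1 -> write in place. 6 ppages; refcounts: pp0:1 pp1:1 pp2:1 pp3:1 pp4:1 pp5:1
P0: v0 -> pp0 = 45
P1: v0 -> pp5 = 174

Answer: 45 174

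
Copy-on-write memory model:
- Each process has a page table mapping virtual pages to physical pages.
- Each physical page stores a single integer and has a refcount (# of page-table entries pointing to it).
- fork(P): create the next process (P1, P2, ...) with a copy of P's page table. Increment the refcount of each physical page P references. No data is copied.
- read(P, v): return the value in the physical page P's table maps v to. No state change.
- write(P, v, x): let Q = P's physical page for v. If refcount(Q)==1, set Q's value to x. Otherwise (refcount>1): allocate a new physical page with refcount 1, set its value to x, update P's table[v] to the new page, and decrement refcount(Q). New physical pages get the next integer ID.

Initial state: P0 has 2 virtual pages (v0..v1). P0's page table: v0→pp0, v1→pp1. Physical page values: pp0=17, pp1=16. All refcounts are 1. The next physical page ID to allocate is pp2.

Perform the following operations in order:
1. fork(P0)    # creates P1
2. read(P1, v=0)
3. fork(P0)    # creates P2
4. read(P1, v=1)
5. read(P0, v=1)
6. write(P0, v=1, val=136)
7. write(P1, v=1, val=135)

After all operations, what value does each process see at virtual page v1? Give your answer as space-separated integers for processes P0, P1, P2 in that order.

Op 1: fork(P0) -> P1. 2 ppages; refcounts: pp0:2 pp1:2
Op 2: read(P1, v0) -> 17. No state change.
Op 3: fork(P0) -> P2. 2 ppages; refcounts: pp0:3 pp1:3
Op 4: read(P1, v1) -> 16. No state change.
Op 5: read(P0, v1) -> 16. No state change.
Op 6: write(P0, v1, 136). refcount(pp1)=3>1 -> COPY to pp2. 3 ppages; refcounts: pp0:3 pp1:2 pp2:1
Op 7: write(P1, v1, 135). refcount(pp1)=2>1 -> COPY to pp3. 4 ppages; refcounts: pp0:3 pp1:1 pp2:1 pp3:1
P0: v1 -> pp2 = 136
P1: v1 -> pp3 = 135
P2: v1 -> pp1 = 16

Answer: 136 135 16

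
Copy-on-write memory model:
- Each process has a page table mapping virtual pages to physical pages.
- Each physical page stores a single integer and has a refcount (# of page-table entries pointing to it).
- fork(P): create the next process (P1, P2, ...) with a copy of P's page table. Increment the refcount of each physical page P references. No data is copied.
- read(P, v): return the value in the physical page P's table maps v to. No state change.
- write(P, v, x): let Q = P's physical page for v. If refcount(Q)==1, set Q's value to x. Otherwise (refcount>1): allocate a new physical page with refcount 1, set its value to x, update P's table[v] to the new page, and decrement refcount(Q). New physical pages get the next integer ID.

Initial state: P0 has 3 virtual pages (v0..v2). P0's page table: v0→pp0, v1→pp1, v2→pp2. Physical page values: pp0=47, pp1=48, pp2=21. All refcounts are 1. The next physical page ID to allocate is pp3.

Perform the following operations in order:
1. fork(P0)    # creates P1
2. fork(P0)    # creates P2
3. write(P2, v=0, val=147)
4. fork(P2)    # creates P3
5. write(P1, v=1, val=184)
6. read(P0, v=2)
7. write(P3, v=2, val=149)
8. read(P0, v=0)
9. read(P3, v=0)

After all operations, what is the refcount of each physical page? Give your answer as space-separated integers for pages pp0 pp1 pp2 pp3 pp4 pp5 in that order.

Op 1: fork(P0) -> P1. 3 ppages; refcounts: pp0:2 pp1:2 pp2:2
Op 2: fork(P0) -> P2. 3 ppages; refcounts: pp0:3 pp1:3 pp2:3
Op 3: write(P2, v0, 147). refcount(pp0)=3>1 -> COPY to pp3. 4 ppages; refcounts: pp0:2 pp1:3 pp2:3 pp3:1
Op 4: fork(P2) -> P3. 4 ppages; refcounts: pp0:2 pp1:4 pp2:4 pp3:2
Op 5: write(P1, v1, 184). refcount(pp1)=4>1 -> COPY to pp4. 5 ppages; refcounts: pp0:2 pp1:3 pp2:4 pp3:2 pp4:1
Op 6: read(P0, v2) -> 21. No state change.
Op 7: write(P3, v2, 149). refcount(pp2)=4>1 -> COPY to pp5. 6 ppages; refcounts: pp0:2 pp1:3 pp2:3 pp3:2 pp4:1 pp5:1
Op 8: read(P0, v0) -> 47. No state change.
Op 9: read(P3, v0) -> 147. No state change.

Answer: 2 3 3 2 1 1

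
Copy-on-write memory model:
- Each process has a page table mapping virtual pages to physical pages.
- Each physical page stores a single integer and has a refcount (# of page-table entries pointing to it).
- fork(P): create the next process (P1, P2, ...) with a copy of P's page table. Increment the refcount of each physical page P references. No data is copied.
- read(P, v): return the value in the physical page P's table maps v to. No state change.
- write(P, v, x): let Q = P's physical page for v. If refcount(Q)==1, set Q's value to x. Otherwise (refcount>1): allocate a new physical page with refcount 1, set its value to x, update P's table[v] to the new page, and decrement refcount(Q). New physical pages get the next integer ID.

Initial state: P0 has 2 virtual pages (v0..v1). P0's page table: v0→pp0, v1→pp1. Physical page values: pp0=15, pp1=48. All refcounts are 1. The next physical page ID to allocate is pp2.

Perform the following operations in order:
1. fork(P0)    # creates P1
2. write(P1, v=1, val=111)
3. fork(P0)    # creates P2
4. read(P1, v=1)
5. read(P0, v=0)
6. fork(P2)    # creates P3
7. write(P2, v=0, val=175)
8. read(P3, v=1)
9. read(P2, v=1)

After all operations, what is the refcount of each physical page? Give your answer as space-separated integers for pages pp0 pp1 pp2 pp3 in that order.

Op 1: fork(P0) -> P1. 2 ppages; refcounts: pp0:2 pp1:2
Op 2: write(P1, v1, 111). refcount(pp1)=2>1 -> COPY to pp2. 3 ppages; refcounts: pp0:2 pp1:1 pp2:1
Op 3: fork(P0) -> P2. 3 ppages; refcounts: pp0:3 pp1:2 pp2:1
Op 4: read(P1, v1) -> 111. No state change.
Op 5: read(P0, v0) -> 15. No state change.
Op 6: fork(P2) -> P3. 3 ppages; refcounts: pp0:4 pp1:3 pp2:1
Op 7: write(P2, v0, 175). refcount(pp0)=4>1 -> COPY to pp3. 4 ppages; refcounts: pp0:3 pp1:3 pp2:1 pp3:1
Op 8: read(P3, v1) -> 48. No state change.
Op 9: read(P2, v1) -> 48. No state change.

Answer: 3 3 1 1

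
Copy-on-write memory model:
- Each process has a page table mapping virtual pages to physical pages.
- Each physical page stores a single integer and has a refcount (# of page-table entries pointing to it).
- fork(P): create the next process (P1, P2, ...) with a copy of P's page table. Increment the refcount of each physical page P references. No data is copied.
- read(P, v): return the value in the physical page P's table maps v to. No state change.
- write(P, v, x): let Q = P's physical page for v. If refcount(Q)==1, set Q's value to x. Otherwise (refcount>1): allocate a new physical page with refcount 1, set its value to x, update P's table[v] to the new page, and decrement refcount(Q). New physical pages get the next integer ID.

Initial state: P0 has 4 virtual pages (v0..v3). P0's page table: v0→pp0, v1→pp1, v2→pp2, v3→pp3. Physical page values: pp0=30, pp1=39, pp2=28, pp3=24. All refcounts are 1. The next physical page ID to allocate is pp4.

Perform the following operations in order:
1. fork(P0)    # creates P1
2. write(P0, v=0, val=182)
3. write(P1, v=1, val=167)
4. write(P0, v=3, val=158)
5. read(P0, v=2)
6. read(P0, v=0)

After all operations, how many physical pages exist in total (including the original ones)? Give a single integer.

Answer: 7

Derivation:
Op 1: fork(P0) -> P1. 4 ppages; refcounts: pp0:2 pp1:2 pp2:2 pp3:2
Op 2: write(P0, v0, 182). refcount(pp0)=2>1 -> COPY to pp4. 5 ppages; refcounts: pp0:1 pp1:2 pp2:2 pp3:2 pp4:1
Op 3: write(P1, v1, 167). refcount(pp1)=2>1 -> COPY to pp5. 6 ppages; refcounts: pp0:1 pp1:1 pp2:2 pp3:2 pp4:1 pp5:1
Op 4: write(P0, v3, 158). refcount(pp3)=2>1 -> COPY to pp6. 7 ppages; refcounts: pp0:1 pp1:1 pp2:2 pp3:1 pp4:1 pp5:1 pp6:1
Op 5: read(P0, v2) -> 28. No state change.
Op 6: read(P0, v0) -> 182. No state change.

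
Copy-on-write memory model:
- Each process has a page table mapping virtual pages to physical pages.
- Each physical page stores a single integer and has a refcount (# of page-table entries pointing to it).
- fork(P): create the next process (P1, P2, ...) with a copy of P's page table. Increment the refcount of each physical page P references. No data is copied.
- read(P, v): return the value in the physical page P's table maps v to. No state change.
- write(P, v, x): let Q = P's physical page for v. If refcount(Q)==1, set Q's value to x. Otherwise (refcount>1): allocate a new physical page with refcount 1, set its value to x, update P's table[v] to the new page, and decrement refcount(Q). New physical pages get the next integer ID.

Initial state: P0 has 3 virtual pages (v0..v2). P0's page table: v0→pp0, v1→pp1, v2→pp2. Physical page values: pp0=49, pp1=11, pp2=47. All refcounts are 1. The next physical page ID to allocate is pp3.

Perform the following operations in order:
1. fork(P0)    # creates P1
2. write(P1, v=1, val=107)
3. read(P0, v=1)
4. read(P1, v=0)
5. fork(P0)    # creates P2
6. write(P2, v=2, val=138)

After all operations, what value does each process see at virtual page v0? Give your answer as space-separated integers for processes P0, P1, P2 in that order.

Op 1: fork(P0) -> P1. 3 ppages; refcounts: pp0:2 pp1:2 pp2:2
Op 2: write(P1, v1, 107). refcount(pp1)=2>1 -> COPY to pp3. 4 ppages; refcounts: pp0:2 pp1:1 pp2:2 pp3:1
Op 3: read(P0, v1) -> 11. No state change.
Op 4: read(P1, v0) -> 49. No state change.
Op 5: fork(P0) -> P2. 4 ppages; refcounts: pp0:3 pp1:2 pp2:3 pp3:1
Op 6: write(P2, v2, 138). refcount(pp2)=3>1 -> COPY to pp4. 5 ppages; refcounts: pp0:3 pp1:2 pp2:2 pp3:1 pp4:1
P0: v0 -> pp0 = 49
P1: v0 -> pp0 = 49
P2: v0 -> pp0 = 49

Answer: 49 49 49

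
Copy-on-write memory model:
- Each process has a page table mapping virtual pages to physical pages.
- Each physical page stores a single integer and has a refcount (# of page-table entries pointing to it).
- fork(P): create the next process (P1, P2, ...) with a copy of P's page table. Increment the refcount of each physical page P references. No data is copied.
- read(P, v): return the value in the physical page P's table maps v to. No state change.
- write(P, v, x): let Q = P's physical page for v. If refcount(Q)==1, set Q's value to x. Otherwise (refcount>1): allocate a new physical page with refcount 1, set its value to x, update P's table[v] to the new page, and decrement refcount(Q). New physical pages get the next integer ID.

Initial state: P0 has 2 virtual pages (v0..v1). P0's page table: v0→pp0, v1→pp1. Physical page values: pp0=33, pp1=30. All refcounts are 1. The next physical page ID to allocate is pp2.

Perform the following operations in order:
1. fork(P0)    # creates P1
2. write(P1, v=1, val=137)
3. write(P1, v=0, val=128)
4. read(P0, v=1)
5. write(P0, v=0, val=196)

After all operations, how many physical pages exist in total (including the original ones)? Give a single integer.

Answer: 4

Derivation:
Op 1: fork(P0) -> P1. 2 ppages; refcounts: pp0:2 pp1:2
Op 2: write(P1, v1, 137). refcount(pp1)=2>1 -> COPY to pp2. 3 ppages; refcounts: pp0:2 pp1:1 pp2:1
Op 3: write(P1, v0, 128). refcount(pp0)=2>1 -> COPY to pp3. 4 ppages; refcounts: pp0:1 pp1:1 pp2:1 pp3:1
Op 4: read(P0, v1) -> 30. No state change.
Op 5: write(P0, v0, 196). refcount(pp0)=1 -> write in place. 4 ppages; refcounts: pp0:1 pp1:1 pp2:1 pp3:1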